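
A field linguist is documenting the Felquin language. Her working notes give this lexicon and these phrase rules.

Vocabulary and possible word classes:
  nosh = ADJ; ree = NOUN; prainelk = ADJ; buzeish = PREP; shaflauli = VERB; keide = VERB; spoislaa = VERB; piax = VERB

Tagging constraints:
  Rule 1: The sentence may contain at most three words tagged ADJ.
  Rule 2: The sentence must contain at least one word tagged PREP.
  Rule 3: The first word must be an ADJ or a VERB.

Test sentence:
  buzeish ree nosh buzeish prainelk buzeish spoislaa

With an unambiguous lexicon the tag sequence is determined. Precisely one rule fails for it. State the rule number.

Fixed tagging: PREP NOUN ADJ PREP ADJ PREP VERB.
Checking each rule: R1 holds, R2 holds, R3 violated.
Only rule 3 fails.

3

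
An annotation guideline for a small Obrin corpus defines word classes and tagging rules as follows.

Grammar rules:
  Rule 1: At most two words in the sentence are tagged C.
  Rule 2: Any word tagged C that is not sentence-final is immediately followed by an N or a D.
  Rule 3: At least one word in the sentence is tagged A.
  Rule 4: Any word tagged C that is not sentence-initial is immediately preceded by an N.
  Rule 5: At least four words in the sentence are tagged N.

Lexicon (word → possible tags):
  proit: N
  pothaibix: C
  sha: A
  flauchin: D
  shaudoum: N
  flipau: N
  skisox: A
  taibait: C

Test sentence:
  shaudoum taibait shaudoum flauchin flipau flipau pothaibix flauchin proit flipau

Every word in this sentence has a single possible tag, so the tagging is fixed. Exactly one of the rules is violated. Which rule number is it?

Fixed tagging: N C N D N N C D N N.
Rule check: R1 holds, R2 holds, R3 violated, R4 holds, R5 holds.
Only rule 3 fails.

3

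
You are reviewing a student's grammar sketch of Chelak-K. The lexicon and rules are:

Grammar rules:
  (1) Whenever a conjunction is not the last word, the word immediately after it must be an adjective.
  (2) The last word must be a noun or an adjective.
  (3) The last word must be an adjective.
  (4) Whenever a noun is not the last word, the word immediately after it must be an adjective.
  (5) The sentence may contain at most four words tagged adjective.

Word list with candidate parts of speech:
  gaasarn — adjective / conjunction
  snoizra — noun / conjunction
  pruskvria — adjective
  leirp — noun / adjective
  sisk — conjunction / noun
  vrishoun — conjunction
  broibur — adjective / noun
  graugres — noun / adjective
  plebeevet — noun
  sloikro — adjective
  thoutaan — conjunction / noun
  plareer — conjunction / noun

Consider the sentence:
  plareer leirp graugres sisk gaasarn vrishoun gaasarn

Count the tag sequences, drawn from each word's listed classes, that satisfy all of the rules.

Candidates per position — 1:plareer {conjunction,noun}; 2:leirp {noun,adjective}; 3:graugres {noun,adjective}; 4:sisk {conjunction,noun}; 5:gaasarn {adjective,conjunction}; 6:vrishoun {conjunction}; 7:gaasarn {adjective,conjunction}.
There are 64 candidate sequences in total.
The sequences that satisfy every rule: conjunction adjective adjective conjunction adjective conjunction adjective; conjunction adjective adjective noun adjective conjunction adjective; noun adjective adjective conjunction adjective conjunction adjective; noun adjective adjective noun adjective conjunction adjective.
Count = 4.

4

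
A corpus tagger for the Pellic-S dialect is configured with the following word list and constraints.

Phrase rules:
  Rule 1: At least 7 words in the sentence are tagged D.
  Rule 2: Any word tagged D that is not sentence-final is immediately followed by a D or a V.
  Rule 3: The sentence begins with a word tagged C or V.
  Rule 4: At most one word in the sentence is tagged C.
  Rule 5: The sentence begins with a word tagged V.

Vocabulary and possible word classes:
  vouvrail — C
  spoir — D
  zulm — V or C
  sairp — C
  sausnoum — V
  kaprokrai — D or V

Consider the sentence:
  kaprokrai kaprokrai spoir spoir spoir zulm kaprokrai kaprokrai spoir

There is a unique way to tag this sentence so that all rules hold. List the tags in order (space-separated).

Candidates per position — 1:kaprokrai {D,V}; 2:kaprokrai {D,V}; 3:spoir {D}; 4:spoir {D}; 5:spoir {D}; 6:zulm {V,C}; 7:kaprokrai {D,V}; 8:kaprokrai {D,V}; 9:spoir {D}.
At position 1, choosing D makes rule 3 impossible to satisfy; hence V.
At position 2, choosing V makes rule 1 impossible to satisfy; hence D.
At position 6, choosing C makes rule 2 impossible to satisfy; hence V.
At position 7, choosing V makes rule 1 impossible to satisfy; hence D.
At position 8, choosing V makes rule 1 impossible to satisfy; hence D.
That leaves exactly one tagging: V D D D D V D D D.
Rule-by-rule: rule 1 satisfied; rule 2 satisfied; rule 3 satisfied; rule 4 satisfied; rule 5 satisfied.

V D D D D V D D D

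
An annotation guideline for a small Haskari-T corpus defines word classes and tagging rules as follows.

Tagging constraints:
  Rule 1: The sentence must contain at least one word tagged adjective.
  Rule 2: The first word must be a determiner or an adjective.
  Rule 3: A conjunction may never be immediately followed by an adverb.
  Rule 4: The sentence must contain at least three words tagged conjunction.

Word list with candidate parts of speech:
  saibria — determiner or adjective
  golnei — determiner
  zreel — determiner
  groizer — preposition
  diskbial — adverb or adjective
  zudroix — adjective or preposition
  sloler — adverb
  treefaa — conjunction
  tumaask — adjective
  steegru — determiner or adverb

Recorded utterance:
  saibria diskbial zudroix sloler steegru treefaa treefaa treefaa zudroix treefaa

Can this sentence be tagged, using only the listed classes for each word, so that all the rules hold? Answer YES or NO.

Candidates per position — 1:saibria {determiner,adjective}; 2:diskbial {adverb,adjective}; 3:zudroix {adjective,preposition}; 4:sloler {adverb}; 5:steegru {determiner,adverb}; 6:treefaa {conjunction}; 7:treefaa {conjunction}; 8:treefaa {conjunction}; 9:zudroix {adjective,preposition}; 10:treefaa {conjunction}.
One satisfying assignment: determiner adjective adjective adverb adverb conjunction conjunction conjunction adjective conjunction.
Check: rule 1 holds; rule 2 holds; rule 3 holds; rule 4 holds.

YES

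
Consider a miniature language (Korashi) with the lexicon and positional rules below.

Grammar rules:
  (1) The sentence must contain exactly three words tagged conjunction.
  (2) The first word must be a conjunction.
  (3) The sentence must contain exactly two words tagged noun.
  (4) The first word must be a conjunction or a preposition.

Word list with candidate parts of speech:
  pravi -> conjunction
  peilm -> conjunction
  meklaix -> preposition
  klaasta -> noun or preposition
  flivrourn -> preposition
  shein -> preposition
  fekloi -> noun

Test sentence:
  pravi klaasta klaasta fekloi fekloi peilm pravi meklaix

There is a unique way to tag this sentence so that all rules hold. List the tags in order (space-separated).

Candidates per position — 1:pravi {conjunction}; 2:klaasta {noun,preposition}; 3:klaasta {noun,preposition}; 4:fekloi {noun}; 5:fekloi {noun}; 6:peilm {conjunction}; 7:pravi {conjunction}; 8:meklaix {preposition}.
At position 2, choosing noun makes rule 3 impossible to satisfy; hence preposition.
At position 3, choosing noun makes rule 3 impossible to satisfy; hence preposition.
That leaves exactly one tagging: conjunction preposition preposition noun noun conjunction conjunction preposition.
Checking: rule 1 ok; rule 2 ok; rule 3 ok; rule 4 ok.

conjunction preposition preposition noun noun conjunction conjunction preposition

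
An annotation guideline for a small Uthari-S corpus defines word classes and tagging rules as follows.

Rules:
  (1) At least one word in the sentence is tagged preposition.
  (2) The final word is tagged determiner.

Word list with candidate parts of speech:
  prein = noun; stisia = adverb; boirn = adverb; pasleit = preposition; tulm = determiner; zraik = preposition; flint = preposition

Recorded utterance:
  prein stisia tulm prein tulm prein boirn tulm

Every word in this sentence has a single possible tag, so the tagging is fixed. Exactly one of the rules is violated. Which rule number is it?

Fixed tagging: noun adverb determiner noun determiner noun adverb determiner.
Checking each rule: R1 ✗, R2 ✓.
Only rule 1 fails.

1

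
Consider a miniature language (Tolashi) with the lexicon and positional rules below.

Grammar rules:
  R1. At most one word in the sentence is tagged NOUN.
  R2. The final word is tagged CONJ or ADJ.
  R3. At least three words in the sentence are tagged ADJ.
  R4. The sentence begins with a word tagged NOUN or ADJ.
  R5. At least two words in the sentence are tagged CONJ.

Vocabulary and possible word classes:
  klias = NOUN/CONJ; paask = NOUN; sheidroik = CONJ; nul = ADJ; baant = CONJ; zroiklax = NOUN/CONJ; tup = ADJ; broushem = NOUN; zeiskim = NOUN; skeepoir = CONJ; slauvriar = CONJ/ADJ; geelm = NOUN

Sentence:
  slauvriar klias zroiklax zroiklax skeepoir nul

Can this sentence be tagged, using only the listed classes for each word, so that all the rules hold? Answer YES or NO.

Candidates per position — 1:slauvriar {CONJ,ADJ}; 2:klias {NOUN,CONJ}; 3:zroiklax {NOUN,CONJ}; 4:zroiklax {NOUN,CONJ}; 5:skeepoir {CONJ}; 6:nul {ADJ}.
Rule 3 cannot be satisfied by any choice of tags from the lexicon.
So there is no consistent tagging.

NO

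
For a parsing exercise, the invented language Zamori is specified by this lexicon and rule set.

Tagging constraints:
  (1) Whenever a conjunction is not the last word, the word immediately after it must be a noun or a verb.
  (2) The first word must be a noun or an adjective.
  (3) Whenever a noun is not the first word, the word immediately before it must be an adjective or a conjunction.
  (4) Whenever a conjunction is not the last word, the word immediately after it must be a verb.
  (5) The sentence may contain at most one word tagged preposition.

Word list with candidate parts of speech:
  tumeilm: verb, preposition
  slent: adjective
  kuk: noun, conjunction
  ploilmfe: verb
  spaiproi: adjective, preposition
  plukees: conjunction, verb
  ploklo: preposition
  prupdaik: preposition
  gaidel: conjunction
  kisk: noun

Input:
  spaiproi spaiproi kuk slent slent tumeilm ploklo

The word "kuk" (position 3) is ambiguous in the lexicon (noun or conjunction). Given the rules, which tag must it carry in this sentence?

Candidates per position — 1:spaiproi {adjective,preposition}; 2:spaiproi {adjective,preposition}; 3:kuk {noun,conjunction}; 4:slent {adjective}; 5:slent {adjective}; 6:tumeilm {verb,preposition}; 7:ploklo {preposition}.
If word 1 were preposition, no tagging could satisfy rule 2; so word 1 is adjective.
If word 2 were preposition, no tagging could satisfy rule 5; so word 2 is adjective.
If word 3 were conjunction, no tagging could satisfy rule 1; so word 3 is noun.
If word 6 were preposition, no tagging could satisfy rule 5; so word 6 is verb.
So the tagging must be: adjective adjective noun adjective adjective verb preposition.
Rule-by-rule: rule 1 holds; rule 2 holds; rule 3 holds; rule 4 holds; rule 5 holds.

noun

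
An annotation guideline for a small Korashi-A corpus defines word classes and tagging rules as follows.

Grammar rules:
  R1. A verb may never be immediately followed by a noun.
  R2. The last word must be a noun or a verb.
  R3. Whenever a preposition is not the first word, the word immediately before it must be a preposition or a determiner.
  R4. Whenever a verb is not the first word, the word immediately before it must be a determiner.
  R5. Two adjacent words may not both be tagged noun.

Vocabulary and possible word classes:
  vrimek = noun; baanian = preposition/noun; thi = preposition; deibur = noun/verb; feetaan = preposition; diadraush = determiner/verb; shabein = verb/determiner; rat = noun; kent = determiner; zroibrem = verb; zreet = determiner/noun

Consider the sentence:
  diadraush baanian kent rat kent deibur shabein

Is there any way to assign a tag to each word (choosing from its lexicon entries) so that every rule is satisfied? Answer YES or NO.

NO

Candidates per position — 1:diadraush {determiner,verb}; 2:baanian {preposition,noun}; 3:kent {determiner}; 4:rat {noun}; 5:kent {determiner}; 6:deibur {noun,verb}; 7:shabein {verb,determiner}.
Every candidate sequence violates at least one rule; no consistent tagging exists.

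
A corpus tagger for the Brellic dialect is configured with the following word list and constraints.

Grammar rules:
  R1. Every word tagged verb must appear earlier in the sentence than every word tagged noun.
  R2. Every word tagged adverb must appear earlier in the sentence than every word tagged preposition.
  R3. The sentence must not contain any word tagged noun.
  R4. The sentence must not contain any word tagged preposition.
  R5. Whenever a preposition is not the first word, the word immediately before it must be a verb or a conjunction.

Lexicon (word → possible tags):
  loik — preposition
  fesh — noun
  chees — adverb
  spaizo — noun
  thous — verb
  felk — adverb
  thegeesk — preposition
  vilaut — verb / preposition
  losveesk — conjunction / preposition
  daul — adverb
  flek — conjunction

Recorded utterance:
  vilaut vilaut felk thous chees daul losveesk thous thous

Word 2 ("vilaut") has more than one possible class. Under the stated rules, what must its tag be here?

Candidates per position — 1:vilaut {verb,preposition}; 2:vilaut {verb,preposition}; 3:felk {adverb}; 4:thous {verb}; 5:chees {adverb}; 6:daul {adverb}; 7:losveesk {conjunction,preposition}; 8:thous {verb}; 9:thous {verb}.
Position 1: tagging it preposition would leave rule 2 unsatisfiable, so it must be verb.
Position 2: tagging it preposition would leave rule 2 unsatisfiable, so it must be verb.
Position 7: tagging it preposition would leave rule 4 unsatisfiable, so it must be conjunction.
That leaves exactly one tagging: verb verb adverb verb adverb adverb conjunction verb verb.
Rule-by-rule: rule 1 ✓; rule 2 ✓; rule 3 ✓; rule 4 ✓; rule 5 ✓.

verb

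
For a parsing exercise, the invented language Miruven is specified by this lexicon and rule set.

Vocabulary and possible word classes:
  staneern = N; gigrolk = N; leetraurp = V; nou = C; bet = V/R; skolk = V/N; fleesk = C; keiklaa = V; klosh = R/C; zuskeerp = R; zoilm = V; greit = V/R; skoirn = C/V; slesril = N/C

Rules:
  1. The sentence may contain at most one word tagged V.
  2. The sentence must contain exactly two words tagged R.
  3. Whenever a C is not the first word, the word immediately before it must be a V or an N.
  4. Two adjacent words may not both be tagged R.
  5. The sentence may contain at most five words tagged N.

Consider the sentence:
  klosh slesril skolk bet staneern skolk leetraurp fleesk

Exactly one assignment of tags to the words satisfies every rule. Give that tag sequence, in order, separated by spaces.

Candidates per position — 1:klosh {R,C}; 2:slesril {N,C}; 3:skolk {V,N}; 4:bet {V,R}; 5:staneern {N}; 6:skolk {V,N}; 7:leetraurp {V}; 8:fleesk {C}.
Word 1 cannot be C — rule 2 would then fail for every completion. It is R.
Word 2 cannot be C — rule 3 would then fail for every completion. It is N.
Word 3 cannot be V — rule 1 would then fail for every completion. It is N.
Word 4 cannot be V — rule 1 would then fail for every completion. It is R.
Word 6 cannot be V — rule 1 would then fail for every completion. It is N.
The unique satisfying tagging is: R N N R N N V C.
Rule-by-rule: rule 1 ✓; rule 2 ✓; rule 3 ✓; rule 4 ✓; rule 5 ✓.

R N N R N N V C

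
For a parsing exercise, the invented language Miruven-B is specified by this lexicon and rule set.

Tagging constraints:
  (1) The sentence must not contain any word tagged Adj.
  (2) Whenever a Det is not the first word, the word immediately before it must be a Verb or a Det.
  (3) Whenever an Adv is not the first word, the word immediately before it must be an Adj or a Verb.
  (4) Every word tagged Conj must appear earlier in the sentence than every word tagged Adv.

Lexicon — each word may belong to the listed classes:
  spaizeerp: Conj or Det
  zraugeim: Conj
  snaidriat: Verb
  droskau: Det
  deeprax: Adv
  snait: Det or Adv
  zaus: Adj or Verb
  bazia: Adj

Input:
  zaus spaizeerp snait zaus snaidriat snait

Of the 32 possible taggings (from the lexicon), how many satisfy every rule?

2

Candidates per position — 1:zaus {Adj,Verb}; 2:spaizeerp {Conj,Det}; 3:snait {Det,Adv}; 4:zaus {Adj,Verb}; 5:snaidriat {Verb}; 6:snait {Det,Adv}.
There are 32 candidate sequences in total.
The sequences that satisfy every rule: Verb Det Det Verb Verb Det; Verb Det Det Verb Verb Adv.
Count = 2.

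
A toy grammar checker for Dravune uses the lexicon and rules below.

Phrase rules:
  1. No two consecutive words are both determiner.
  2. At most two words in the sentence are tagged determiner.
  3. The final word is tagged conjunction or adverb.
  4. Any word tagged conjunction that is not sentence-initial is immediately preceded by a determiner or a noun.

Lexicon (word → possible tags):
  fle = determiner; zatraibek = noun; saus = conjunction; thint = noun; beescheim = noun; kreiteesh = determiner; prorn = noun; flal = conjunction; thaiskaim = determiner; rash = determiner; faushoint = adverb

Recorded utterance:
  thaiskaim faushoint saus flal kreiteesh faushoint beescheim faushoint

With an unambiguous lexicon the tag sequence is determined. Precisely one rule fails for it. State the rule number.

Fixed tagging: determiner adverb conjunction conjunction determiner adverb noun adverb.
Rule check: R1 ✓, R2 ✓, R3 ✓, R4 ✗.
Only rule 4 fails.

4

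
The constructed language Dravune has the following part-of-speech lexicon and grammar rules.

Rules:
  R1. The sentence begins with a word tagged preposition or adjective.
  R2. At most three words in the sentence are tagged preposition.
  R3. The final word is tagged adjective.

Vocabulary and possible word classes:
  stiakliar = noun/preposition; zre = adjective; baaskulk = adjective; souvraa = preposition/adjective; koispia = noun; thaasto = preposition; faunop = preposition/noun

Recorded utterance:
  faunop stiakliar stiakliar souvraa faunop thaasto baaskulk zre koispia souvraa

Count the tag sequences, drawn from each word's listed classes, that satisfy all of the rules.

Candidates per position — 1:faunop {preposition,noun}; 2:stiakliar {noun,preposition}; 3:stiakliar {noun,preposition}; 4:souvraa {preposition,adjective}; 5:faunop {preposition,noun}; 6:thaasto {preposition}; 7:baaskulk {adjective}; 8:zre {adjective}; 9:koispia {noun}; 10:souvraa {preposition,adjective}.
There are 64 candidate sequences in total.
The sequences that satisfy every rule: preposition noun noun preposition noun preposition adjective adjective noun adjective; preposition noun noun adjective preposition preposition adjective adjective noun adjective; preposition noun noun adjective noun preposition adjective adjective noun adjective; preposition noun preposition adjective noun preposition adjective adjective noun adjective; preposition preposition noun adjective noun preposition adjective adjective noun adjective.
Count = 5.

5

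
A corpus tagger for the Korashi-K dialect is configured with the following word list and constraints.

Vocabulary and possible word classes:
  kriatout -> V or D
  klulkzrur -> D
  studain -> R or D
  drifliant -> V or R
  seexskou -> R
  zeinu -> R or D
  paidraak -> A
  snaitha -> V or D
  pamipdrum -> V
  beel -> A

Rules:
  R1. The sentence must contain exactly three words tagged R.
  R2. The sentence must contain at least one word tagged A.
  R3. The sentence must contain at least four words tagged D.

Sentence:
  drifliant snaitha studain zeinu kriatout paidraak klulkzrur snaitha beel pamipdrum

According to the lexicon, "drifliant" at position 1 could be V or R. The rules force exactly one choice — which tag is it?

R

Candidates per position — 1:drifliant {V,R}; 2:snaitha {V,D}; 3:studain {R,D}; 4:zeinu {R,D}; 5:kriatout {V,D}; 6:paidraak {A}; 7:klulkzrur {D}; 8:snaitha {V,D}; 9:beel {A}; 10:pamipdrum {V}.
If word 1 were V, no tagging could satisfy rule 1; so word 1 is R.
If word 3 were D, no tagging could satisfy rule 1; so word 3 is R.
If word 4 were D, no tagging could satisfy rule 1; so word 4 is R.
If word 5 were V, no tagging could satisfy rule 3; so word 5 is D.
If word 8 were V, no tagging could satisfy rule 3; so word 8 is D.
If word 2 were V, no tagging could satisfy rule 3; so word 2 is D.
The unique satisfying tagging is: R D R R D A D D A V.
Checking: rule 1 holds; rule 2 holds; rule 3 holds.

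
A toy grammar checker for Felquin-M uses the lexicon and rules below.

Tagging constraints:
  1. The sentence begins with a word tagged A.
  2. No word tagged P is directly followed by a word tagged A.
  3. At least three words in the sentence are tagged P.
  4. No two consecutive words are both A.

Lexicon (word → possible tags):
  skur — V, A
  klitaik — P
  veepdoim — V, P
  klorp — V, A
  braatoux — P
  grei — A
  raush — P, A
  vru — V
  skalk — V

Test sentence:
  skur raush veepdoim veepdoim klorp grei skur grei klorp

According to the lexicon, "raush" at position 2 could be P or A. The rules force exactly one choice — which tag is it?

P

Candidates per position — 1:skur {V,A}; 2:raush {P,A}; 3:veepdoim {V,P}; 4:veepdoim {V,P}; 5:klorp {V,A}; 6:grei {A}; 7:skur {V,A}; 8:grei {A}; 9:klorp {V,A}.
Position 1: V is ruled out by rule 1; that leaves A.
Position 2: A is ruled out by rule 3; that leaves P.
Position 3: V is ruled out by rule 3; that leaves P.
Position 4: V is ruled out by rule 3; that leaves P.
Position 5: A is ruled out by rule 2; that leaves V.
Position 7: A is ruled out by rule 4; that leaves V.
Position 9: A is ruled out by rule 4; that leaves V.
The unique satisfying tagging is: A P P P V A V A V.
Checking: rule 1 holds; rule 2 holds; rule 3 holds; rule 4 holds.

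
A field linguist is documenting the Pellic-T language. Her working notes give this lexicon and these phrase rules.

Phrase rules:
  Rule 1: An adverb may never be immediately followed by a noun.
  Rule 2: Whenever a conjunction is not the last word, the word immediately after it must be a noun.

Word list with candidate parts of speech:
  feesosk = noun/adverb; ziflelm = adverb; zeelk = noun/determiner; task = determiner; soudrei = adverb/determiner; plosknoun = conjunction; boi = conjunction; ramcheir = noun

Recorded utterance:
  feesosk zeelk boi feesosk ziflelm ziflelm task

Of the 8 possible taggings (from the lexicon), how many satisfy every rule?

3

Candidates per position — 1:feesosk {noun,adverb}; 2:zeelk {noun,determiner}; 3:boi {conjunction}; 4:feesosk {noun,adverb}; 5:ziflelm {adverb}; 6:ziflelm {adverb}; 7:task {determiner}.
There are 8 candidate sequences in total.
The sequences that satisfy every rule: noun noun conjunction noun adverb adverb determiner; noun determiner conjunction noun adverb adverb determiner; adverb determiner conjunction noun adverb adverb determiner.
Count = 3.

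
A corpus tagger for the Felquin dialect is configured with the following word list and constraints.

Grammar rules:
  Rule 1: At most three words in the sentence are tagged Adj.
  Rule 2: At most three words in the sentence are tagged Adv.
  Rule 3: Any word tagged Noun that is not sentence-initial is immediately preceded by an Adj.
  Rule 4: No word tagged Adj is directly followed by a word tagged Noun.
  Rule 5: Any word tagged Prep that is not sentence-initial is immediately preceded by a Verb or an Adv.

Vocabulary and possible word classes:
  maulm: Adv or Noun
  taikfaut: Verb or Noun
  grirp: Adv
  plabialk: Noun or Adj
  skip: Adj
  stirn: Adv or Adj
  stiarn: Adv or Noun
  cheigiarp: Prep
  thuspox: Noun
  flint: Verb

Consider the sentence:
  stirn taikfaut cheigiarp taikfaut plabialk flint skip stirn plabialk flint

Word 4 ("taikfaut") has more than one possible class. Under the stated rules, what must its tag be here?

Verb

Candidates per position — 1:stirn {Adv,Adj}; 2:taikfaut {Verb,Noun}; 3:cheigiarp {Prep}; 4:taikfaut {Verb,Noun}; 5:plabialk {Noun,Adj}; 6:flint {Verb}; 7:skip {Adj}; 8:stirn {Adv,Adj}; 9:plabialk {Noun,Adj}; 10:flint {Verb}.
Word 2 cannot be Noun — rule 5 would then fail for every completion. It is Verb.
Word 4 cannot be Noun — rule 3 would then fail for every completion. It is Verb.
Word 5 cannot be Noun — rule 3 would then fail for every completion. It is Adj.
The remaining ambiguous positions (1, 8, 9) are resolved jointly — only one combination satisfies every rule.
That leaves exactly one tagging: Adv Verb Prep Verb Adj Verb Adj Adv Adj Verb.
Checking: rule 1 ok; rule 2 ok; rule 3 ok; rule 4 ok; rule 5 ok.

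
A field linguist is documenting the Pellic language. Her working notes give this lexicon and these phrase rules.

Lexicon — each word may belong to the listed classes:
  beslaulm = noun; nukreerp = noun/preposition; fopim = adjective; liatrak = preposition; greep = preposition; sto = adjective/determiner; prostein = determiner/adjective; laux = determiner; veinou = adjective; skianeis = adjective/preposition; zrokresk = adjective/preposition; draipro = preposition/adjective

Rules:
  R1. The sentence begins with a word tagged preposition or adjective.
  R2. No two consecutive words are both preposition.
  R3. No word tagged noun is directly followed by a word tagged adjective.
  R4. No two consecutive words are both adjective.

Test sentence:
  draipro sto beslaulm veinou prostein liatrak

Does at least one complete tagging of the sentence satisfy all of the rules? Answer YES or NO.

NO

Candidates per position — 1:draipro {preposition,adjective}; 2:sto {adjective,determiner}; 3:beslaulm {noun}; 4:veinou {adjective}; 5:prostein {determiner,adjective}; 6:liatrak {preposition}.
Rule 3 cannot be satisfied by any choice of tags from the lexicon.
So there is no consistent tagging.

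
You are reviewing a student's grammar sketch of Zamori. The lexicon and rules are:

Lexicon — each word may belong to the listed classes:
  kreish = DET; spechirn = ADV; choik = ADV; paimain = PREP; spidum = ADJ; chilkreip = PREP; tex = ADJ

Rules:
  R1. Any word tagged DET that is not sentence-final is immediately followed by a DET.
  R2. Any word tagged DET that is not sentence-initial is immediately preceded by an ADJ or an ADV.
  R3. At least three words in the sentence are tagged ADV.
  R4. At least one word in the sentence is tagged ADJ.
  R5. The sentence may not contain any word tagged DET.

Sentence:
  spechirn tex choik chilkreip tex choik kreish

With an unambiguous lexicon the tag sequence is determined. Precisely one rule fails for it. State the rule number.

Fixed tagging: ADV ADJ ADV PREP ADJ ADV DET.
Rule check: R1 ok, R2 ok, R3 ok, R4 ok, R5 fails.
Only rule 5 fails.

5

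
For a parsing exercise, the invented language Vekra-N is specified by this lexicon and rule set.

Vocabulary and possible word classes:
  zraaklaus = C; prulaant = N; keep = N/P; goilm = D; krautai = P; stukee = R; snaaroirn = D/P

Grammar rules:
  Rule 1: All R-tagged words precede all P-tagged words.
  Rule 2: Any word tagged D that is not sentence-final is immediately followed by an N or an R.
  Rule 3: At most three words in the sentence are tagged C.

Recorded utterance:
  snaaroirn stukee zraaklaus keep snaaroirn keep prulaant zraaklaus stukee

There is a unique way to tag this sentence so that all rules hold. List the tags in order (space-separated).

D R C N D N N C R

Candidates per position — 1:snaaroirn {D,P}; 2:stukee {R}; 3:zraaklaus {C}; 4:keep {N,P}; 5:snaaroirn {D,P}; 6:keep {N,P}; 7:prulaant {N}; 8:zraaklaus {C}; 9:stukee {R}.
At position 1, choosing P makes rule 1 impossible to satisfy; hence D.
At position 4, choosing P makes rule 1 impossible to satisfy; hence N.
At position 5, choosing P makes rule 1 impossible to satisfy; hence D.
At position 6, choosing P makes rule 1 impossible to satisfy; hence N.
That leaves exactly one tagging: D R C N D N N C R.
Verifying each rule — rule 1 ✓; rule 2 ✓; rule 3 ✓.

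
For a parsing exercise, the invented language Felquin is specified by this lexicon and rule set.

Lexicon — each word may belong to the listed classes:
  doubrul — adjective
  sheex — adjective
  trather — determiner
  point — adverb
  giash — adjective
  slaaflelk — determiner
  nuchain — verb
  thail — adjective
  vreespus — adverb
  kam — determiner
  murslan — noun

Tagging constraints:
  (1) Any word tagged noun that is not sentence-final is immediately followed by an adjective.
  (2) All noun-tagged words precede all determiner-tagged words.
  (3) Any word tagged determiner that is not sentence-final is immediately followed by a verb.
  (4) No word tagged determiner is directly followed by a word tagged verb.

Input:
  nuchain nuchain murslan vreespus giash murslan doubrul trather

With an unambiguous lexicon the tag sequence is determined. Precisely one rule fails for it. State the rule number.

1

Fixed tagging: verb verb noun adverb adjective noun adjective determiner.
Rule check: R1 fail, R2 pass, R3 pass, R4 pass.
Only rule 1 fails.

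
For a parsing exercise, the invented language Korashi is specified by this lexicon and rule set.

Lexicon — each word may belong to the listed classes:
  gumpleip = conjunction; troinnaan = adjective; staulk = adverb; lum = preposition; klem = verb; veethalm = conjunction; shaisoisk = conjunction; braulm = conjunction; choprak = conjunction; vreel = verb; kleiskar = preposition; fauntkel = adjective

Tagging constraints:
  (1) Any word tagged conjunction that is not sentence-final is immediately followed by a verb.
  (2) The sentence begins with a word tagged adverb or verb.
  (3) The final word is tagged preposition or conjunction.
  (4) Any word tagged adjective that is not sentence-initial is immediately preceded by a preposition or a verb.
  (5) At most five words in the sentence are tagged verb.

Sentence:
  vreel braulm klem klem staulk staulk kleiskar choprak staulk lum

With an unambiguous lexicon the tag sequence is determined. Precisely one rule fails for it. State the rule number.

Fixed tagging: verb conjunction verb verb adverb adverb preposition conjunction adverb preposition.
Applying the rules: R1 fails, R2 ok, R3 ok, R4 ok, R5 ok.
Only rule 1 fails.

1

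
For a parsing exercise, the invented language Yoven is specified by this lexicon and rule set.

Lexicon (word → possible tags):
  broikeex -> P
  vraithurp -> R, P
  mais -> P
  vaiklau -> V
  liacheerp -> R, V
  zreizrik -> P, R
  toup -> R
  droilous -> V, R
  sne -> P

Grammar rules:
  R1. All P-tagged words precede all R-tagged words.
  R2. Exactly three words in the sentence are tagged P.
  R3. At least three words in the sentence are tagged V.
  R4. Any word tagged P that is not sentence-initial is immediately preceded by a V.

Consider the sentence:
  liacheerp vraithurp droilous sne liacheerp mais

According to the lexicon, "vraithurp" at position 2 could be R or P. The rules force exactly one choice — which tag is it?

Candidates per position — 1:liacheerp {R,V}; 2:vraithurp {R,P}; 3:droilous {V,R}; 4:sne {P}; 5:liacheerp {R,V}; 6:mais {P}.
Word 1 cannot be R — rule 1 would then fail for every completion. It is V.
Word 2 cannot be R — rule 1 would then fail for every completion. It is P.
Word 3 cannot be R — rule 1 would then fail for every completion. It is V.
Word 5 cannot be R — rule 1 would then fail for every completion. It is V.
So the tagging must be: V P V P V P.
Checking: rule 1 ok; rule 2 ok; rule 3 ok; rule 4 ok.

P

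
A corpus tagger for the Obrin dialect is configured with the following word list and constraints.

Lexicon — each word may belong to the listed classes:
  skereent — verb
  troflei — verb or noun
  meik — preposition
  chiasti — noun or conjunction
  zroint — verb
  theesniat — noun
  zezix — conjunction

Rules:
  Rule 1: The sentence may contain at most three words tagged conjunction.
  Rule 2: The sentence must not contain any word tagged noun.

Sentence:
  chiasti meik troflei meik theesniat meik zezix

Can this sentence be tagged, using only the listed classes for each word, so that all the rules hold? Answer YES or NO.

Candidates per position — 1:chiasti {noun,conjunction}; 2:meik {preposition}; 3:troflei {verb,noun}; 4:meik {preposition}; 5:theesniat {noun}; 6:meik {preposition}; 7:zezix {conjunction}.
Rule 2 cannot be satisfied by any choice of tags from the lexicon.
So there is no consistent tagging.

NO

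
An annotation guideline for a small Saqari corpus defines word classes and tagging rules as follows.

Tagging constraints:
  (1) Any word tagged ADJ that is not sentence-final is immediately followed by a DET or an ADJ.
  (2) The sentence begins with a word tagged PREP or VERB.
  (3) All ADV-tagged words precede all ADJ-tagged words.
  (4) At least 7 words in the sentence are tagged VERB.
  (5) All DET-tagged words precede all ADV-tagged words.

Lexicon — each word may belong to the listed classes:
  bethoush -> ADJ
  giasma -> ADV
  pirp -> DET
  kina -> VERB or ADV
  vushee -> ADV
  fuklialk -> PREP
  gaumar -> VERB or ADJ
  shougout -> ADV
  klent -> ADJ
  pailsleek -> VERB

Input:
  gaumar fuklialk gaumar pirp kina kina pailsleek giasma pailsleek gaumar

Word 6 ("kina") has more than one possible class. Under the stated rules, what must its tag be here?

VERB

Candidates per position — 1:gaumar {VERB,ADJ}; 2:fuklialk {PREP}; 3:gaumar {VERB,ADJ}; 4:pirp {DET}; 5:kina {VERB,ADV}; 6:kina {VERB,ADV}; 7:pailsleek {VERB}; 8:giasma {ADV}; 9:pailsleek {VERB}; 10:gaumar {VERB,ADJ}.
Position 1: tagging it ADJ would leave rule 1 unsatisfiable, so it must be VERB.
Position 3: tagging it ADJ would leave rule 3 unsatisfiable, so it must be VERB.
Position 5: tagging it ADV would leave rule 4 unsatisfiable, so it must be VERB.
Position 6: tagging it ADV would leave rule 4 unsatisfiable, so it must be VERB.
Position 10: tagging it ADJ would leave rule 4 unsatisfiable, so it must be VERB.
So the tagging must be: VERB PREP VERB DET VERB VERB VERB ADV VERB VERB.
Check: rule 1 ✓; rule 2 ✓; rule 3 ✓; rule 4 ✓; rule 5 ✓.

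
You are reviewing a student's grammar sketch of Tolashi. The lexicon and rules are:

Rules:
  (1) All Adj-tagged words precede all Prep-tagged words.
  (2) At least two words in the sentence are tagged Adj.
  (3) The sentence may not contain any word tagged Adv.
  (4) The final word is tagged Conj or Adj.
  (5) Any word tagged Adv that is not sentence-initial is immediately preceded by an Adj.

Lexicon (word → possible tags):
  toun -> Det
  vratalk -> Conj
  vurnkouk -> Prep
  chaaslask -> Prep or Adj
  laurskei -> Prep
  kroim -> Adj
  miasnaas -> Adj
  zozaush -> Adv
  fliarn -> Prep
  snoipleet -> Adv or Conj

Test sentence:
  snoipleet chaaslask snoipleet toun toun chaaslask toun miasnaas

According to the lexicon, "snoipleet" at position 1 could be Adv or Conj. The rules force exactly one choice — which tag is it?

Candidates per position — 1:snoipleet {Adv,Conj}; 2:chaaslask {Prep,Adj}; 3:snoipleet {Adv,Conj}; 4:toun {Det}; 5:toun {Det}; 6:chaaslask {Prep,Adj}; 7:toun {Det}; 8:miasnaas {Adj}.
Word 1 cannot be Adv — rule 3 would then fail for every completion. It is Conj.
Word 2 cannot be Prep — rule 1 would then fail for every completion. It is Adj.
Word 3 cannot be Adv — rule 3 would then fail for every completion. It is Conj.
Word 6 cannot be Prep — rule 1 would then fail for every completion. It is Adj.
That leaves exactly one tagging: Conj Adj Conj Det Det Adj Det Adj.
Rule-by-rule: rule 1 holds; rule 2 holds; rule 3 holds; rule 4 holds; rule 5 holds.

Conj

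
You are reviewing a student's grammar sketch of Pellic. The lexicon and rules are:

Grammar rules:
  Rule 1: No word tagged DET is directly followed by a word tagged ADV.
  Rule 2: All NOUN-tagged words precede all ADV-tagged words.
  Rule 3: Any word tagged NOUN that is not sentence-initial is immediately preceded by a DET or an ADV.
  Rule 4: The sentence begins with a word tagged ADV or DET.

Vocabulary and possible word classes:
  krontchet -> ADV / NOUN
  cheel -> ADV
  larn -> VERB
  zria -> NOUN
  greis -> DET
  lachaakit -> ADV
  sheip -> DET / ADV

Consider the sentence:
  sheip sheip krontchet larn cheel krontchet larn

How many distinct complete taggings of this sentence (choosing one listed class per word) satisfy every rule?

Candidates per position — 1:sheip {DET,ADV}; 2:sheip {DET,ADV}; 3:krontchet {ADV,NOUN}; 4:larn {VERB}; 5:cheel {ADV}; 6:krontchet {ADV,NOUN}; 7:larn {VERB}.
There are 16 candidate sequences in total.
The sequences that satisfy every rule: DET DET NOUN VERB ADV ADV VERB; ADV ADV ADV VERB ADV ADV VERB.
Count = 2.

2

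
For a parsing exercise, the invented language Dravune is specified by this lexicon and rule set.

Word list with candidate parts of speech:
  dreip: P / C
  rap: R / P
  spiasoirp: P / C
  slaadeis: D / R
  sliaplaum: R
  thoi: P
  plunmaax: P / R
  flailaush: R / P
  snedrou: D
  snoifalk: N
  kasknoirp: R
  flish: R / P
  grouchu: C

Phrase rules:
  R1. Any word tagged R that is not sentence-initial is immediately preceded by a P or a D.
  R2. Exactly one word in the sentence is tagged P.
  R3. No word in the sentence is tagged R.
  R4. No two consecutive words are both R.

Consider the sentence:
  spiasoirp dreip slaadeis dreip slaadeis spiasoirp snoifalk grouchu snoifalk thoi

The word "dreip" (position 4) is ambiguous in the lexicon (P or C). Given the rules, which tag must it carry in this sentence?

C

Candidates per position — 1:spiasoirp {P,C}; 2:dreip {P,C}; 3:slaadeis {D,R}; 4:dreip {P,C}; 5:slaadeis {D,R}; 6:spiasoirp {P,C}; 7:snoifalk {N}; 8:grouchu {C}; 9:snoifalk {N}; 10:thoi {P}.
Position 1: tagging it P would leave rule 2 unsatisfiable, so it must be C.
Position 2: tagging it P would leave rule 2 unsatisfiable, so it must be C.
Position 3: tagging it R would leave rule 1 unsatisfiable, so it must be D.
Position 4: tagging it P would leave rule 2 unsatisfiable, so it must be C.
Position 5: tagging it R would leave rule 1 unsatisfiable, so it must be D.
Position 6: tagging it P would leave rule 2 unsatisfiable, so it must be C.
So the tagging must be: C C D C D C N C N P.
Checking: rule 1 ok; rule 2 ok; rule 3 ok; rule 4 ok.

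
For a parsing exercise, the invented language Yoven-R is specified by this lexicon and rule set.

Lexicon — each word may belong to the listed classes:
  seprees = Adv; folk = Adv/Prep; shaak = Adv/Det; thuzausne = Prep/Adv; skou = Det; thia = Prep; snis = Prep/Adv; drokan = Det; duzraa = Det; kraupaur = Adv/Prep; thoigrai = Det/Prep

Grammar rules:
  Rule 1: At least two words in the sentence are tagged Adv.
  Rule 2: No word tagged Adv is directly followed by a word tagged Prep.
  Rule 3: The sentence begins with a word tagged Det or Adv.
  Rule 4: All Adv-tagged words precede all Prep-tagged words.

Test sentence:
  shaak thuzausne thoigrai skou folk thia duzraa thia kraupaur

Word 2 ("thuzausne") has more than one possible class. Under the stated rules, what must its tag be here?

Adv

Candidates per position — 1:shaak {Adv,Det}; 2:thuzausne {Prep,Adv}; 3:thoigrai {Det,Prep}; 4:skou {Det}; 5:folk {Adv,Prep}; 6:thia {Prep}; 7:duzraa {Det}; 8:thia {Prep}; 9:kraupaur {Adv,Prep}.
Position 5: Adv is ruled out by rule 2; that leaves Prep.
Position 9: Adv is ruled out by rule 4; that leaves Prep.
Position 1: Det is ruled out by rule 1; that leaves Adv.
Position 2: Prep is ruled out by rule 1; that leaves Adv.
Position 3: Prep is ruled out by rule 2; that leaves Det.
The only consistent sequence is: Adv Adv Det Det Prep Prep Det Prep Prep.
Check: rule 1 ok; rule 2 ok; rule 3 ok; rule 4 ok.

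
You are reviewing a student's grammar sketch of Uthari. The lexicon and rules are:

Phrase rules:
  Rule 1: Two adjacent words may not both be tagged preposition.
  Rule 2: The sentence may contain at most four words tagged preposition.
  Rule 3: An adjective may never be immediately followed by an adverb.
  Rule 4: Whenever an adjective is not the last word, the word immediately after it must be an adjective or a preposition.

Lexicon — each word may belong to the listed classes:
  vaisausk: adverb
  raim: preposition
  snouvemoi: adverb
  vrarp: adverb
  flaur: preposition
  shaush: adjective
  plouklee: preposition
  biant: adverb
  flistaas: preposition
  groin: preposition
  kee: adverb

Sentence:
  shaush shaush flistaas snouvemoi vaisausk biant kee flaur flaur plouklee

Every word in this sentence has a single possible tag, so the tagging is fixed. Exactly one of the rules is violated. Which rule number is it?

1

Fixed tagging: adjective adjective preposition adverb adverb adverb adverb preposition preposition preposition.
Applying the rules: R1 violated, R2 holds, R3 holds, R4 holds.
Only rule 1 fails.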